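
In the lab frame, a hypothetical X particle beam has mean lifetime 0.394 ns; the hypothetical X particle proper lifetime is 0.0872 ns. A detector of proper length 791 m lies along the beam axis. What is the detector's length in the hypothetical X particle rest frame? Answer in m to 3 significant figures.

Time dilation ⇒ γ = Δt/τ₀ = 0.394/0.0872 = 4.5183
Length contraction: L = L₀/γ = 791/4.5183 = 175 m

L ≈ 175 m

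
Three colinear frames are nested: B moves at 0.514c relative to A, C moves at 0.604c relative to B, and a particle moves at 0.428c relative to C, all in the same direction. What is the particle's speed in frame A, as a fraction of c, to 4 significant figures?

u ≈ 0.9385c

Compose boost 2: (0.604 + 0.514)/(1 + 0.604×0.514) = 1.118/1.31046 = 0.853138
Compose boost 3: (0.428 + 0.853138)/(1 + 0.428×0.853138) = 1.28114/1.36514 = 0.9385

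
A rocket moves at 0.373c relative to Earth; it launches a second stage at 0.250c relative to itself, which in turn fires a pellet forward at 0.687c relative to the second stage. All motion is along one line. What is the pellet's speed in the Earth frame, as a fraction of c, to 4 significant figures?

u ≈ 0.9032c

Compose boost 2: (0.250 + 0.373)/(1 + 0.250×0.373) = 0.6230/1.09325 = 0.569861
Compose boost 3: (0.687 + 0.569861)/(1 + 0.687×0.569861) = 1.25686/1.39149 = 0.9032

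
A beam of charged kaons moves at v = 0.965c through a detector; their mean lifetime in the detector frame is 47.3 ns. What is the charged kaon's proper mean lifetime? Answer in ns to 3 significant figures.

τ₀ ≈ 12.4 ns

γ = 1/√(1 − 0.965²) = 3.8132
Proper time: τ₀ = Δt/γ = 47.3/3.8132 = 12.4 ns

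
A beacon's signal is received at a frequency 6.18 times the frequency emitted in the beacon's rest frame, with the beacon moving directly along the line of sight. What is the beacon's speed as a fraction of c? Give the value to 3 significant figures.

β ≈ 0.949

f_obs/f_src = √((1+β)/(1−β)) = 6.18  ⇒  (1+β)/(1−β) = 38.192
β = |1 − D²|/(1 + D²) = |1 − 38.192|/(1 + 38.192) = 0.949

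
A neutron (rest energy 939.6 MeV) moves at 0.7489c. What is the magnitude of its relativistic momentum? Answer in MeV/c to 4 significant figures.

γ = 1/√(1 − 0.7489²) = 1.50902
p = γβm₀c = 1.50902 × 0.7489 × 939.6 MeV/c = 1062 MeV/c

p ≈ 1062 MeV/c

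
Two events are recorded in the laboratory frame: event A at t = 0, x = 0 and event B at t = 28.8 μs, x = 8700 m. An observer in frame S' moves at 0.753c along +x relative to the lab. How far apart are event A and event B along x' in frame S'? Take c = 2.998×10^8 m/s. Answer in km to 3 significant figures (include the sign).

Δx' ≈ 3.34 km

γ = 1/√(1 − 0.753²) = 1.5197
Δx' = γ(Δx − vΔt) = 1.5197 × (8700 m − 0.753×(2.998×10^8 m/s)×28.8×10^-6 s)
= 1.5197 × (2198.4 m) = 3.34 km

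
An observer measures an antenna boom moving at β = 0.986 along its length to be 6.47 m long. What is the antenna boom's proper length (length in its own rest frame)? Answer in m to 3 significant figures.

γ = 1/√(1 − 0.986²) = 5.9972
L₀ = γL = 5.9972 × 6.47 = 38.8 m

L₀ ≈ 38.8 m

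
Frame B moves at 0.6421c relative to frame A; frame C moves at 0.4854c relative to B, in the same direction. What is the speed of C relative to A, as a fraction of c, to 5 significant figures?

Compose boost 2: (0.4854 + 0.6421)/(1 + 0.4854×0.6421) = 1.1275/1.311675 = 0.85959

u ≈ 0.85959c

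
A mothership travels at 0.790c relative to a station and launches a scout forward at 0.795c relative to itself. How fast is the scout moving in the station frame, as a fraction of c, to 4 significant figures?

u ≈ 0.9736c

Compose boost 2: (0.795 + 0.790)/(1 + 0.795×0.790) = 1.585/1.62805 = 0.9736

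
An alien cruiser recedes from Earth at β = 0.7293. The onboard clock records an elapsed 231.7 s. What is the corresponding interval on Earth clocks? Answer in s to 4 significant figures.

γ = 1/√(1 − 0.7293²) = 1.46157
Time dilation: Δt = γτ₀ = 1.46157 × 231.7 s = 338.6 s

Δt ≈ 338.6 s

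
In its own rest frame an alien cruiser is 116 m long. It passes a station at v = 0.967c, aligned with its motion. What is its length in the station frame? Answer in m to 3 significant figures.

L ≈ 29.6 m

γ = 1/√(1 − 0.967²) = 3.9250
Length contraction: L = L₀/γ = 116/3.9250 = 29.6 m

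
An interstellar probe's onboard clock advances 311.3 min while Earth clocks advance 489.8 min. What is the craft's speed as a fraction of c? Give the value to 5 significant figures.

γ = Δt/τ₀ = 489.8/311.3 = 1.573402
β = √(1 − 1/γ²) = √(1 − 1/1.573402²) = 0.77205

β ≈ 0.77205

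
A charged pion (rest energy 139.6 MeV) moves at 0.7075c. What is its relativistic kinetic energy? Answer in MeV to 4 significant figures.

K ≈ 57.93 MeV

γ = 1/√(1 − 0.7075²) = 1.41500
K = (γ − 1)m₀c² = (1.41500 − 1) × 139.6 MeV = 0.415001 × 139.6 MeV = 57.93 MeV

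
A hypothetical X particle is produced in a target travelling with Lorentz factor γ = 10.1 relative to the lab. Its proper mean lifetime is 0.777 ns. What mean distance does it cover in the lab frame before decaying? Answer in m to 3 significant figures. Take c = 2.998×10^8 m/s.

d ≈ 2.34 m

β = √(1 − 1/γ²) = √(1 − 1/10.1²) = 0.99509
Dilated lifetime: Δt = γτ₀ = 10.1 × 0.777 ns = 7.8477 ns
d = vΔt = 0.99509c × 7.8477 ns = 2.9833×10^8 m/s × 7.8477×10^-9 s = 2.34 m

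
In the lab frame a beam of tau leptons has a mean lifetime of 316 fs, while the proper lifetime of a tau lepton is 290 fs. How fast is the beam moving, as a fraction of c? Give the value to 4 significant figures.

γ = Δt/τ₀ = 316/290 = 1.08966
β = √(1 − 1/γ²) = √(1 − 1/1.08966²) = 0.3972

β ≈ 0.3972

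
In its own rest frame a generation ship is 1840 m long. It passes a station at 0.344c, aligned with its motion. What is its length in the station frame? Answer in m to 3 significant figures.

γ = 1/√(1 − 0.344²) = 1.0650
Length contraction: L = L₀/γ = 1840/1.0650 = 1730 m

L ≈ 1730 m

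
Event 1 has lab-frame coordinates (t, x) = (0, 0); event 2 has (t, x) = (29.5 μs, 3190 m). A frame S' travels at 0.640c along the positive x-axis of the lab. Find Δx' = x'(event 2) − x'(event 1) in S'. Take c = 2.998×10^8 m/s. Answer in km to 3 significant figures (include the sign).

γ = 1/√(1 − 0.640²) = 1.3014
Δx' = γ(Δx − vΔt) = 1.3014 × (3190 m − 0.640×(2.998×10^8 m/s)×29.5×10^-6 s)
= 1.3014 × (-2470.2 m) = -3.21 km

Δx' ≈ -3.21 km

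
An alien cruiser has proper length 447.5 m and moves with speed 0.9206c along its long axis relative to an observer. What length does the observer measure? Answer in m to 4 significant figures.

L ≈ 174.8 m

γ = 1/√(1 − 0.9206²) = 2.56077
Length contraction: L = L₀/γ = 447.5/2.56077 = 174.8 m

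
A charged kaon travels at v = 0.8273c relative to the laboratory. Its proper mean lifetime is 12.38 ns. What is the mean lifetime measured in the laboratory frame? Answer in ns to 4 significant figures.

Δt ≈ 22.04 ns

γ = 1/√(1 − 0.8273²) = 1.78012
Time dilation: Δt = γτ₀ = 1.78012 × 12.38 ns = 22.04 ns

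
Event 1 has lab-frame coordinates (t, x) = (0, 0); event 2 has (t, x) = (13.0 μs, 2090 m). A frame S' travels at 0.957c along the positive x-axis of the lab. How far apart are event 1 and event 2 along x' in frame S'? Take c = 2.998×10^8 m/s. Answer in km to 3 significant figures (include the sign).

Δx' ≈ -5.65 km

γ = 1/√(1 − 0.957²) = 3.4472
Δx' = γ(Δx − vΔt) = 3.4472 × (2090 m − 0.957×(2.998×10^8 m/s)×13.0×10^-6 s)
= 3.4472 × (-1639.8 m) = -5.65 km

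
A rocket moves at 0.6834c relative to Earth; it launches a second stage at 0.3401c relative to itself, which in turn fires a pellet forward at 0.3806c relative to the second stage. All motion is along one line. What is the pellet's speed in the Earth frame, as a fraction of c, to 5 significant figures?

u ≈ 0.92022c

Compose boost 2: (0.3401 + 0.6834)/(1 + 0.3401×0.6834) = 1.0235/1.232424 = 0.8304769
Compose boost 3: (0.3806 + 0.8304769)/(1 + 0.3806×0.8304769) = 1.211077/1.316080 = 0.92022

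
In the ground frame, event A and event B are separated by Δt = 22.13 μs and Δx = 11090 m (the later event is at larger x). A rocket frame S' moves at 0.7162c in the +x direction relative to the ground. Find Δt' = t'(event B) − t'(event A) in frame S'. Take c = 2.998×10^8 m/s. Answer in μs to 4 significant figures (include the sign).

γ = 1/√(1 − 0.7162²) = 1.43288
Δt' = γ(Δt − vΔx/c²) = 1.43288 × (22.13 μs − 0.7162×11090 m / (2.998×10^8 m/s))
= 1.43288 × (-4.36319 μs) = -6.252 μs

Δt' ≈ -6.252 μs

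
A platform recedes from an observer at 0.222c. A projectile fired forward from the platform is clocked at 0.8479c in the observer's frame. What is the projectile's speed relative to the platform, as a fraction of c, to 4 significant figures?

u' ≈ 0.7710c

Inverse velocity addition: u' = (u − v)/(1 − uv/c²)
= (0.8479 − 0.222)/(1 − 0.8479×0.222) = 0.6259/0.811766 = 0.7710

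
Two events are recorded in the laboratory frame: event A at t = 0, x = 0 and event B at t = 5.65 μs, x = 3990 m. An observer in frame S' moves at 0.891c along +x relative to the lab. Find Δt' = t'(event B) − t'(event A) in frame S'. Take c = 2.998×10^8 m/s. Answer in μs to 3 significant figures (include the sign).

Δt' ≈ -13.7 μs

γ = 1/√(1 − 0.891²) = 2.2026
Δt' = γ(Δt − vΔx/c²) = 2.2026 × (5.65 μs − 0.891×3990 m / (2.998×10^8 m/s))
= 2.2026 × (-6.2082 μs) = -13.7 μs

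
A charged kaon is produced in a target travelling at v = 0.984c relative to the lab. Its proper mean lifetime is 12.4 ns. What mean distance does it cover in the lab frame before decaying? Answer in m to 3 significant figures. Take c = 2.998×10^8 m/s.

γ = 1/√(1 − 0.984²) = 5.6127
Dilated lifetime: Δt = γτ₀ = 5.6127 × 12.4 ns = 69.597 ns
d = vΔt = 0.984c × 69.597 ns = 2.9500×10^8 m/s × 6.9597×10^-8 s = 20.5 m

d ≈ 20.5 m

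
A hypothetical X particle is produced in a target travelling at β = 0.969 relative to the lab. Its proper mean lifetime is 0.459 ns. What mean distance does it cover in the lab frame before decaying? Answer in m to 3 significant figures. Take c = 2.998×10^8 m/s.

d ≈ 0.540 m

γ = 1/√(1 − 0.969²) = 4.0476
Dilated lifetime: Δt = γτ₀ = 4.0476 × 0.459 ns = 1.8578 ns
d = vΔt = 0.969c × 1.8578 ns = 2.9051×10^8 m/s × 1.8578×10^-9 s = 0.540 m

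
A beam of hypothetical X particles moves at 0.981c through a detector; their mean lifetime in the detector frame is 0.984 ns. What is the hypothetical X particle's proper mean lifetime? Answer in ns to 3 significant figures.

γ = 1/√(1 − 0.981²) = 5.1544
Proper time: τ₀ = Δt/γ = 0.984/5.1544 = 0.191 ns

τ₀ ≈ 0.191 ns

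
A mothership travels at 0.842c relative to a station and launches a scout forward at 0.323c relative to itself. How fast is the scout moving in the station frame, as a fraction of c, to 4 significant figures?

Compose boost 2: (0.323 + 0.842)/(1 + 0.323×0.842) = 1.165/1.27197 = 0.9159

u ≈ 0.9159c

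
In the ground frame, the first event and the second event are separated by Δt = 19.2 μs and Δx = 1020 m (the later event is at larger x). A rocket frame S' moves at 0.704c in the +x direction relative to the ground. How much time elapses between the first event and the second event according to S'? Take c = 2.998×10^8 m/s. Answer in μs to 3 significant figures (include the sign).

γ = 1/√(1 − 0.704²) = 1.4081
Δt' = γ(Δt − vΔx/c²) = 1.4081 × (19.2 μs − 0.704×1020 m / (2.998×10^8 m/s))
= 1.4081 × (16.805 μs) = 23.7 μs

Δt' ≈ 23.7 μs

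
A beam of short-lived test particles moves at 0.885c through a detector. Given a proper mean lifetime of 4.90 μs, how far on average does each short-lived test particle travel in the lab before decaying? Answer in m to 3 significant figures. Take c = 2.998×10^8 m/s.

γ = 1/√(1 − 0.885²) = 2.1478
Dilated lifetime: Δt = γτ₀ = 2.1478 × 4.90 μs = 10.524 μs
d = vΔt = 0.885c × 10.524 μs = 2.6532×10^8 m/s × 1.0524×10^-5 s = 2790 m

d ≈ 2790 m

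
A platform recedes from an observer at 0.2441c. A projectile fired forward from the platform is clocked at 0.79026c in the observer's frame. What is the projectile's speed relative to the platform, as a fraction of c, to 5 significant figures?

u' ≈ 0.67670c

Inverse velocity addition: u' = (u − v)/(1 − uv/c²)
= (0.79026 − 0.2441)/(1 − 0.79026×0.2441) = 0.54616/0.8070975 = 0.67670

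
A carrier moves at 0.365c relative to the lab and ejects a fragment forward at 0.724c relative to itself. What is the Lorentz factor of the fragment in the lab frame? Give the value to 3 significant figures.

u_lab = (0.724 + 0.365)/(1 + 0.724×0.365) = 1.089/1.26426 = 0.861373
γ = 1/√(1 − 0.861373²) = 1.97

γ ≈ 1.97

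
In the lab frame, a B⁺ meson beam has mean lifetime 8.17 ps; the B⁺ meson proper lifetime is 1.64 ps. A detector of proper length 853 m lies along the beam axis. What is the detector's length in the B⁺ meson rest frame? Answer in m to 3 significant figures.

Time dilation ⇒ γ = Δt/τ₀ = 8.17/1.64 = 4.9817
Length contraction: L = L₀/γ = 853/4.9817 = 171 m

L ≈ 171 m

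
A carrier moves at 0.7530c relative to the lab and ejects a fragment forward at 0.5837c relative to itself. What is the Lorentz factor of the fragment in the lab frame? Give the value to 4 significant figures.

γ ≈ 2.694

u_lab = (0.5837 + 0.7530)/(1 + 0.5837×0.7530) = 1.3367/1.439526 = 0.9285695
γ = 1/√(1 − 0.9285695²) = 2.694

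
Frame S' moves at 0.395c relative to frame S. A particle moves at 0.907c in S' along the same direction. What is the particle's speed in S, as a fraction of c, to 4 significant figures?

u ≈ 0.9586c

Relativistic velocity addition: u = (u' + v)/(1 + u'v/c²)
= (0.907 + 0.395)/(1 + 0.907×0.395) = 1.302/1.35827 = 0.9586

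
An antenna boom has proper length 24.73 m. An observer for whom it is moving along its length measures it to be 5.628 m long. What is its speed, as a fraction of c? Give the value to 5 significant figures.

γ = L₀/L = 24.73/5.628 = 4.394101
β = √(1 − 1/γ²) = 0.97376

β ≈ 0.97376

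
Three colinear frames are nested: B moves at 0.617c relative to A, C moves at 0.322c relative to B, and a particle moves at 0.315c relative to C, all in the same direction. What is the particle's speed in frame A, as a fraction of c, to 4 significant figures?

u ≈ 0.8810c

Compose boost 2: (0.322 + 0.617)/(1 + 0.322×0.617) = 0.9390/1.19867 = 0.783366
Compose boost 3: (0.315 + 0.783366)/(1 + 0.315×0.783366) = 1.09837/1.24676 = 0.8810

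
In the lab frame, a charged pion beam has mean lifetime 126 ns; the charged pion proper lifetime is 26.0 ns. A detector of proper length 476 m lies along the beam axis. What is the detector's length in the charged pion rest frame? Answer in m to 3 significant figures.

Time dilation ⇒ γ = Δt/τ₀ = 126/26.0 = 4.8462
Length contraction: L = L₀/γ = 476/4.8462 = 98.2 m

L ≈ 98.2 m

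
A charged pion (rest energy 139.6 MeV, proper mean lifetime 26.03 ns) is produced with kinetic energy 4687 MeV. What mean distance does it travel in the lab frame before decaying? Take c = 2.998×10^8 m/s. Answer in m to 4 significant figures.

d ≈ 269.7 m

γ = 1 + K/(m₀c²) = 1 + 4687/139.6 = 34.5745
β = √(1 − 1/γ²) = 0.999582
Dilated lifetime: γτ₀ = 34.5745 × 26.03 ns = 899.974 ns
d = βc·γτ₀ = 0.999582 × (2.998×10^8 m/s) × 8.99974×10^-7 s = 269.7 m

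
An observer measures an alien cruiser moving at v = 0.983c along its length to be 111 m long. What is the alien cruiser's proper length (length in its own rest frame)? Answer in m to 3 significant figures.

γ = 1/√(1 − 0.983²) = 5.4465
L₀ = γL = 5.4465 × 111 = 605 m

L₀ ≈ 605 m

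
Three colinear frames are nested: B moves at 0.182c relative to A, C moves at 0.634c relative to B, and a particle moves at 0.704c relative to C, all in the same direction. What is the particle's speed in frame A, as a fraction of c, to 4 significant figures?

u ≈ 0.9476c

Compose boost 2: (0.634 + 0.182)/(1 + 0.634×0.182) = 0.8160/1.11539 = 0.731584
Compose boost 3: (0.704 + 0.731584)/(1 + 0.704×0.731584) = 1.43558/1.51504 = 0.9476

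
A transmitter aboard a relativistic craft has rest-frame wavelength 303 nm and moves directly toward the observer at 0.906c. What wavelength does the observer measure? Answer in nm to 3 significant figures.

Relativistic Doppler: λ_obs = λ_src √((1−β)/(1+β))
= 303 × √(0.094000/1.9060) = 303 × 0.22208 = 67.3 nm

λ_obs ≈ 67.3 nm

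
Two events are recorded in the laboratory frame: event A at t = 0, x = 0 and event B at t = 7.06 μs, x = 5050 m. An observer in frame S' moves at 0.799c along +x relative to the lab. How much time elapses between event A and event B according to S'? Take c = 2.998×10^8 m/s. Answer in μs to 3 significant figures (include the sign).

γ = 1/√(1 − 0.799²) = 1.6630
Δt' = γ(Δt − vΔx/c²) = 1.6630 × (7.06 μs − 0.799×5050 m / (2.998×10^8 m/s))
= 1.6630 × (-6.3988 μs) = -10.6 μs

Δt' ≈ -10.6 μs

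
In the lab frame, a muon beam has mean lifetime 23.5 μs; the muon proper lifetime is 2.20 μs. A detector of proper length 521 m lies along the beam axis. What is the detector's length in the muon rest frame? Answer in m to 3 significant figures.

Time dilation ⇒ γ = Δt/τ₀ = 23.5/2.20 = 10.682
Length contraction: L = L₀/γ = 521/10.682 = 48.8 m

L ≈ 48.8 m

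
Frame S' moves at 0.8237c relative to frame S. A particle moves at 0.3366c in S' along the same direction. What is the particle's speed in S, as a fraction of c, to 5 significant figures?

Relativistic velocity addition: u = (u' + v)/(1 + u'v/c²)
= (0.3366 + 0.8237)/(1 + 0.3366×0.8237) = 1.1603/1.277257 = 0.90843

u ≈ 0.90843c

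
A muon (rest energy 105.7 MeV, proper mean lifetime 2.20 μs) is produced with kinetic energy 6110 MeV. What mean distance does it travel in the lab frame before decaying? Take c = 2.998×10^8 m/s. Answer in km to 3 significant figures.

γ = 1 + K/(m₀c²) = 1 + 6110/105.7 = 58.805
β = √(1 − 1/γ²) = 0.99986
Dilated lifetime: γτ₀ = 58.805 × 2.20 μs = 129.37 μs
d = βc·γτ₀ = 0.99986 × (2.998×10^8 m/s) × 0.00012937 s = 38.8 km

d ≈ 38.8 km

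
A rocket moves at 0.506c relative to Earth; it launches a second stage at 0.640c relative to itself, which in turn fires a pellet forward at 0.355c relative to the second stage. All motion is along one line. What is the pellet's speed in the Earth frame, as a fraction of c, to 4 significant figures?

Compose boost 2: (0.640 + 0.506)/(1 + 0.640×0.506) = 1.146/1.32384 = 0.865664
Compose boost 3: (0.355 + 0.865664)/(1 + 0.355×0.865664) = 1.22066/1.30731 = 0.9337

u ≈ 0.9337c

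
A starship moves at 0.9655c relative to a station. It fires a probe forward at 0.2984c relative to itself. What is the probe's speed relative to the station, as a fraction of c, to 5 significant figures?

Relativistic velocity addition: u = (u' + v)/(1 + u'v/c²)
= (0.2984 + 0.9655)/(1 + 0.2984×0.9655) = 1.2639/1.288105 = 0.98121

u ≈ 0.98121c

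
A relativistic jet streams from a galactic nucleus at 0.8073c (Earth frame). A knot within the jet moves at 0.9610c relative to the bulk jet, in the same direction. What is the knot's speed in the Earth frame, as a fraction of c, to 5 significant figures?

u ≈ 0.99577c

Relativistic velocity addition: u = (u' + v)/(1 + u'v/c²)
= (0.9610 + 0.8073)/(1 + 0.9610×0.8073) = 1.7683/1.775815 = 0.99577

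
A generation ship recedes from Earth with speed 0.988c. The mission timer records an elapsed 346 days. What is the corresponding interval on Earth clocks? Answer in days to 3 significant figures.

γ = 1/√(1 − 0.988²) = 6.4744
Time dilation: Δt = γτ₀ = 6.4744 × 346 days = 2240 days

Δt ≈ 2240 days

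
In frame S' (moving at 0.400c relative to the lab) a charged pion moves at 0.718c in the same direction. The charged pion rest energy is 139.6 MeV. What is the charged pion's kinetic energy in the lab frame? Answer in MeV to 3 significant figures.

K ≈ 142 MeV

u_lab = (0.718 + 0.400)/(1 + 0.718×0.400) = 0.868552
γ = 1/√(1 − 0.868552²) = 2.0178
K = (γ − 1)m₀c² = (2.0178 − 1) × 139.6 = 1.0178 × 139.6 = 142 MeV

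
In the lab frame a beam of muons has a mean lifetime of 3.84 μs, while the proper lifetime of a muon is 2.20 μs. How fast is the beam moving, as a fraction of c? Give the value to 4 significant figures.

γ = Δt/τ₀ = 3.84/2.20 = 1.74545
β = √(1 − 1/γ²) = √(1 − 1/1.74545²) = 0.8196

β ≈ 0.8196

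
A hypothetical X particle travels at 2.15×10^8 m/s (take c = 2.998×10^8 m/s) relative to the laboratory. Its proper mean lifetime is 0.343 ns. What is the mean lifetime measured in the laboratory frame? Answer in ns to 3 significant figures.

β = v/c = 2.15×10^8 / 2.998×10^8 = 0.71714
γ = 1/√(1 − 0.71714²) = 1.4349
Time dilation: Δt = γτ₀ = 1.4349 × 0.343 ns = 0.492 ns

Δt ≈ 0.492 ns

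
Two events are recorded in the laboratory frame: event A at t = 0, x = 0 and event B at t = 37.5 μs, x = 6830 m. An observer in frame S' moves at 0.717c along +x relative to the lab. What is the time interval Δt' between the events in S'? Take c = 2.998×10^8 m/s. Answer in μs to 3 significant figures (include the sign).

Δt' ≈ 30.4 μs

γ = 1/√(1 − 0.717²) = 1.4346
Δt' = γ(Δt − vΔx/c²) = 1.4346 × (37.5 μs − 0.717×6830 m / (2.998×10^8 m/s))
= 1.4346 × (21.165 μs) = 30.4 μs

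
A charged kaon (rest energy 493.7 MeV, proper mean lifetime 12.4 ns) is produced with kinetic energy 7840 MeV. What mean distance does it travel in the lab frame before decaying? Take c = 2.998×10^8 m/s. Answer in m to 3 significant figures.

γ = 1 + K/(m₀c²) = 1 + 7840/493.7 = 16.880
β = √(1 − 1/γ²) = 0.99824
Dilated lifetime: γτ₀ = 16.880 × 12.4 ns = 209.31 ns
d = βc·γτ₀ = 0.99824 × (2.998×10^8 m/s) × 2.0931×10^-7 s = 62.6 m

d ≈ 62.6 m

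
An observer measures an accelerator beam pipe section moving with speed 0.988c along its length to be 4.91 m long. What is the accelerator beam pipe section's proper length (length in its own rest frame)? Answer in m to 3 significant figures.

γ = 1/√(1 − 0.988²) = 6.4744
L₀ = γL = 6.4744 × 4.91 = 31.8 m

L₀ ≈ 31.8 m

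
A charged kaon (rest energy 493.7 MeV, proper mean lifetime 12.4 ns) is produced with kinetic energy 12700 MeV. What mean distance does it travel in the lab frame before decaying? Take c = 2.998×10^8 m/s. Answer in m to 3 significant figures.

γ = 1 + K/(m₀c²) = 1 + 12700/493.7 = 26.724
β = √(1 − 1/γ²) = 0.99930
Dilated lifetime: γτ₀ = 26.724 × 12.4 ns = 331.38 ns
d = βc·γτ₀ = 0.99930 × (2.998×10^8 m/s) × 3.3138×10^-7 s = 99.3 m

d ≈ 99.3 m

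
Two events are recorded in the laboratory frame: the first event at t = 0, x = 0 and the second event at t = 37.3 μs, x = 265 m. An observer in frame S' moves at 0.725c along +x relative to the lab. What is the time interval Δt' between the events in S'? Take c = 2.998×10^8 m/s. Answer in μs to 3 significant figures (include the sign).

γ = 1/√(1 − 0.725²) = 1.4519
Δt' = γ(Δt − vΔx/c²) = 1.4519 × (37.3 μs − 0.725×265 m / (2.998×10^8 m/s))
= 1.4519 × (36.659 μs) = 53.2 μs

Δt' ≈ 53.2 μs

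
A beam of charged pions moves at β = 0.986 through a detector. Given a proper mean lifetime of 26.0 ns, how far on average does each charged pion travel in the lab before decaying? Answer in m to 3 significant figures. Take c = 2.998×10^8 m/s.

γ = 1/√(1 − 0.986²) = 5.9972
Dilated lifetime: Δt = γτ₀ = 5.9972 × 26.0 ns = 155.93 ns
d = vΔt = 0.986c × 155.93 ns = 2.9560×10^8 m/s × 1.5593×10^-7 s = 46.1 m

d ≈ 46.1 m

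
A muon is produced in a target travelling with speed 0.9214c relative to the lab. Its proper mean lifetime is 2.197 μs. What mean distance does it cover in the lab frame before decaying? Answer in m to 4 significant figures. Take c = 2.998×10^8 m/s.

γ = 1/√(1 − 0.9214²) = 2.57324
Dilated lifetime: Δt = γτ₀ = 2.57324 × 2.197 μs = 5.65340 μs
d = vΔt = 0.9214c × 5.65340 μs = 2.76236×10^8 m/s × 5.65340×10^-6 s = 1562 m

d ≈ 1562 m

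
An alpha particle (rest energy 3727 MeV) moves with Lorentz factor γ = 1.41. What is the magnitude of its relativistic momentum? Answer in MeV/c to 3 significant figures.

β = √(1 − 1/γ²) = √(1 − 1/1.41²) = 0.70499
p = γβm₀c = 1.41 × 0.70499 × 3727 MeV/c = 3700 MeV/c

p ≈ 3700 MeV/c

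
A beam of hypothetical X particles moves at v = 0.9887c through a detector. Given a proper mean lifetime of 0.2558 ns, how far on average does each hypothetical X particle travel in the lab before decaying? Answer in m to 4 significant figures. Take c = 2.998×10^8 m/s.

γ = 1/√(1 − 0.9887²) = 6.67077
Dilated lifetime: Δt = γτ₀ = 6.67077 × 0.2558 ns = 1.70638 ns
d = vΔt = 0.9887c × 1.70638 ns = 2.96412×10^8 m/s × 1.70638×10^-9 s = 0.5058 m

d ≈ 0.5058 m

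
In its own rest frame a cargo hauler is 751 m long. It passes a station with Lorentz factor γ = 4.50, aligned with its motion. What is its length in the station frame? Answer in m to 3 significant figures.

γ = 4.50 (given)
Length contraction: L = L₀/γ = 751/4.50 = 167 m

L ≈ 167 m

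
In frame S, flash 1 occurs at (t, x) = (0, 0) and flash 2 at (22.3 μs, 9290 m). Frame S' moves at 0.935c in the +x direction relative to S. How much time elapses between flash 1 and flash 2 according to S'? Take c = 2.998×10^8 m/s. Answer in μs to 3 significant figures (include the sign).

Δt' ≈ -18.8 μs

γ = 1/√(1 − 0.935²) = 2.8197
Δt' = γ(Δt − vΔx/c²) = 2.8197 × (22.3 μs − 0.935×9290 m / (2.998×10^8 m/s))
= 2.8197 × (-6.6731 μs) = -18.8 μs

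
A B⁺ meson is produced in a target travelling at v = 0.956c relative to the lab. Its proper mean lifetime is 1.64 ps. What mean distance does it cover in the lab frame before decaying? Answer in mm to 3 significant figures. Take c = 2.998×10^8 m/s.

γ = 1/√(1 − 0.956²) = 3.4087
Dilated lifetime: Δt = γτ₀ = 3.4087 × 1.64 ps = 5.5903 ps
d = vΔt = 0.956c × 5.5903 ps = 2.8661×10^8 m/s × 5.5903×10^-12 s = 1.60 mm

d ≈ 1.60 mm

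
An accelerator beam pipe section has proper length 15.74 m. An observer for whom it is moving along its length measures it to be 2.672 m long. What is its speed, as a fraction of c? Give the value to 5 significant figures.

γ = L₀/L = 15.74/2.672 = 5.890719
β = √(1 − 1/γ²) = 0.98549

β ≈ 0.98549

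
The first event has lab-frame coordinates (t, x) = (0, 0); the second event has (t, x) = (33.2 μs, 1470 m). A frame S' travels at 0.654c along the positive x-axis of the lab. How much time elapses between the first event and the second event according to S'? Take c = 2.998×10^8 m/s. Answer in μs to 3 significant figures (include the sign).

γ = 1/√(1 − 0.654²) = 1.3219
Δt' = γ(Δt − vΔx/c²) = 1.3219 × (33.2 μs − 0.654×1470 m / (2.998×10^8 m/s))
= 1.3219 × (29.993 μs) = 39.6 μs

Δt' ≈ 39.6 μs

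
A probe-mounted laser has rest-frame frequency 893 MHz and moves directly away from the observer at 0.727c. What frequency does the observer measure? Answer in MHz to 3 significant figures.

Relativistic Doppler: f_obs = f_src √((1−β)/(1+β))
= 893 × √(0.27300/1.7270) = 893 × 0.39759 = 355 MHz

f_obs ≈ 355 MHz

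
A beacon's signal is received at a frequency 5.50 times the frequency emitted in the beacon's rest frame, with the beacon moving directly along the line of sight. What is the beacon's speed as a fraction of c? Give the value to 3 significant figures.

f_obs/f_src = √((1+β)/(1−β)) = 5.50  ⇒  (1+β)/(1−β) = 30.250
β = |1 − D²|/(1 + D²) = |1 − 30.250|/(1 + 30.250) = 0.936

β ≈ 0.936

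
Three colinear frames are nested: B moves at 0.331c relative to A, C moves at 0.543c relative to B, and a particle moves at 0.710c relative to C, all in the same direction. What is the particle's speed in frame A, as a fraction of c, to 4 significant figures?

u ≈ 0.9508c

Compose boost 2: (0.543 + 0.331)/(1 + 0.543×0.331) = 0.8740/1.17973 = 0.740846
Compose boost 3: (0.710 + 0.740846)/(1 + 0.710×0.740846) = 1.45085/1.52600 = 0.9508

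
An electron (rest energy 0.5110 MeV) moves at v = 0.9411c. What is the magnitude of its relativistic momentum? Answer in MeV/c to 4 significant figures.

p ≈ 1.422 MeV/c

γ = 1/√(1 − 0.9411²) = 2.95746
p = γβm₀c = 2.95746 × 0.9411 × 0.5110 MeV/c = 1.422 MeV/c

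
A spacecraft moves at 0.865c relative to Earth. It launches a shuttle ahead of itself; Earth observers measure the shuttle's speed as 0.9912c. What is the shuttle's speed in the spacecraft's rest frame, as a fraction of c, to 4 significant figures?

Inverse velocity addition: u' = (u − v)/(1 − uv/c²)
= (0.9912 − 0.865)/(1 − 0.9912×0.865) = 0.1262/0.142612 = 0.8849

u' ≈ 0.8849c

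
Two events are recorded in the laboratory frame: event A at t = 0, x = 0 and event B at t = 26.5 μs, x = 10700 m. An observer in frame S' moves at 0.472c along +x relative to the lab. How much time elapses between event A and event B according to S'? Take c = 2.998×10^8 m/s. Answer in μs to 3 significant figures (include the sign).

γ = 1/√(1 − 0.472²) = 1.1343
Δt' = γ(Δt − vΔx/c²) = 1.1343 × (26.5 μs − 0.472×10700 m / (2.998×10^8 m/s))
= 1.1343 × (9.6541 μs) = 11.0 μs

Δt' ≈ 11.0 μs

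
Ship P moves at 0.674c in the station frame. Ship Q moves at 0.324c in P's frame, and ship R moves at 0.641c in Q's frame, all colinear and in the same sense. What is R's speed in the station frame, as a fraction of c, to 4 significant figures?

u ≈ 0.9574c

Compose boost 2: (0.324 + 0.674)/(1 + 0.324×0.674) = 0.9980/1.21838 = 0.819123
Compose boost 3: (0.641 + 0.819123)/(1 + 0.641×0.819123) = 1.46012/1.52506 = 0.9574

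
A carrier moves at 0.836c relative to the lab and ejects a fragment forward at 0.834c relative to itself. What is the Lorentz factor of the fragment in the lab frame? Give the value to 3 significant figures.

u_lab = (0.834 + 0.836)/(1 + 0.834×0.836) = 1.670/1.69722 = 0.983960
γ = 1/√(1 − 0.983960²) = 5.61

γ ≈ 5.61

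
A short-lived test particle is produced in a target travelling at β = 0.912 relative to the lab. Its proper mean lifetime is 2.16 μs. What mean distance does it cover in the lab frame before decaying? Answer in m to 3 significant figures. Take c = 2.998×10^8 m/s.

d ≈ 1440 m

γ = 1/√(1 − 0.912²) = 2.4379
Dilated lifetime: Δt = γτ₀ = 2.4379 × 2.16 μs = 5.2658 μs
d = vΔt = 0.912c × 5.2658 μs = 2.7342×10^8 m/s × 5.2658×10^-6 s = 1440 m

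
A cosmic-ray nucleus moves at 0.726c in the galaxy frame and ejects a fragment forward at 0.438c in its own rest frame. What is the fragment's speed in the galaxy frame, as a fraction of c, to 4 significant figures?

Compose boost 2: (0.438 + 0.726)/(1 + 0.438×0.726) = 1.164/1.31799 = 0.8832

u ≈ 0.8832c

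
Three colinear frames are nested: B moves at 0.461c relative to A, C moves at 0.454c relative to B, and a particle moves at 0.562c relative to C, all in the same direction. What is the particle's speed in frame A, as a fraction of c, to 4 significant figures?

Compose boost 2: (0.454 + 0.461)/(1 + 0.454×0.461) = 0.9150/1.20929 = 0.756640
Compose boost 3: (0.562 + 0.756640)/(1 + 0.562×0.756640) = 1.31864/1.42523 = 0.9252

u ≈ 0.9252c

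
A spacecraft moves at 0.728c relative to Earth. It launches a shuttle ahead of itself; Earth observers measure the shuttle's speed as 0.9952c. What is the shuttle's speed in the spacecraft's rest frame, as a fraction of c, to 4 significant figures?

Inverse velocity addition: u' = (u − v)/(1 − uv/c²)
= (0.9952 − 0.728)/(1 − 0.9952×0.728) = 0.2672/0.275494 = 0.9699

u' ≈ 0.9699c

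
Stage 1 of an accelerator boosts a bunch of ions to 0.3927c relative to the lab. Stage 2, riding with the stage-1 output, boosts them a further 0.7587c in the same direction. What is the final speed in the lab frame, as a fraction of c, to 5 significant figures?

u ≈ 0.88710c

Compose boost 2: (0.7587 + 0.3927)/(1 + 0.7587×0.3927) = 1.1514/1.297941 = 0.88710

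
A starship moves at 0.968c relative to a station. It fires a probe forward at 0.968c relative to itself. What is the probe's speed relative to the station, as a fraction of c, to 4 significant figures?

u ≈ 0.9995c

Relativistic velocity addition: u = (u' + v)/(1 + u'v/c²)
= (0.968 + 0.968)/(1 + 0.968×0.968) = 1.936/1.93702 = 0.9995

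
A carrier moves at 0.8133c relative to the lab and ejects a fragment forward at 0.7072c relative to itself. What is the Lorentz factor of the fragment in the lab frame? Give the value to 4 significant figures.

γ ≈ 3.829

u_lab = (0.7072 + 0.8133)/(1 + 0.7072×0.8133) = 1.5205/1.575166 = 0.9652952
γ = 1/√(1 − 0.9652952²) = 3.829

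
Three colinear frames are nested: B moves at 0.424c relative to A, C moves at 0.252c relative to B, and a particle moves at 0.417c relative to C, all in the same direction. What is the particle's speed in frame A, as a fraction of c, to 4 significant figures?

Compose boost 2: (0.252 + 0.424)/(1 + 0.252×0.424) = 0.6760/1.10685 = 0.610743
Compose boost 3: (0.417 + 0.610743)/(1 + 0.417×0.610743) = 1.02774/1.25468 = 0.8191

u ≈ 0.8191c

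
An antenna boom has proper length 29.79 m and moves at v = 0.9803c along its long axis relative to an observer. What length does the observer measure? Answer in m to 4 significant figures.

L ≈ 5.884 m

γ = 1/√(1 − 0.9803²) = 5.06292
Length contraction: L = L₀/γ = 29.79/5.06292 = 5.884 m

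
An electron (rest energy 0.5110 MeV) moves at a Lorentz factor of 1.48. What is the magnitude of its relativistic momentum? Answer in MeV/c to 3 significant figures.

p ≈ 0.558 MeV/c

β = √(1 − 1/γ²) = √(1 − 1/1.48²) = 0.73720
p = γβm₀c = 1.48 × 0.73720 × 0.5110 MeV/c = 0.558 MeV/c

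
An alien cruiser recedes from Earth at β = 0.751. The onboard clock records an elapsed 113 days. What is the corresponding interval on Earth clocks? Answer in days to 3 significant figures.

Δt ≈ 171 days

γ = 1/√(1 − 0.751²) = 1.5145
Time dilation: Δt = γτ₀ = 1.5145 × 113 days = 171 days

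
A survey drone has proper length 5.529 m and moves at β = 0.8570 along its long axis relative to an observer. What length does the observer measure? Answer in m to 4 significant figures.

L ≈ 2.849 m

γ = 1/√(1 − 0.8570²) = 1.94056
Length contraction: L = L₀/γ = 5.529/1.94056 = 2.849 m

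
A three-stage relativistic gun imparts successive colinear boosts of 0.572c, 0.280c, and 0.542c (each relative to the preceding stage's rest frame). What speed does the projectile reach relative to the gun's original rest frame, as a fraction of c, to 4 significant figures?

Compose boost 2: (0.280 + 0.572)/(1 + 0.280×0.572) = 0.8520/1.16016 = 0.734381
Compose boost 3: (0.542 + 0.734381)/(1 + 0.542×0.734381) = 1.27638/1.39803 = 0.9130

u ≈ 0.9130c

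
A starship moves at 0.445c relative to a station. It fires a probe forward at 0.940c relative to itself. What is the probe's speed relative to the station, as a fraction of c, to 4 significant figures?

Relativistic velocity addition: u = (u' + v)/(1 + u'v/c²)
= (0.940 + 0.445)/(1 + 0.940×0.445) = 1.385/1.41830 = 0.9765

u ≈ 0.9765c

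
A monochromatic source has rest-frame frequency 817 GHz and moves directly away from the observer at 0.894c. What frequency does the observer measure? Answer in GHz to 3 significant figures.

Relativistic Doppler: f_obs = f_src √((1−β)/(1+β))
= 817 × √(0.10600/1.8940) = 817 × 0.23657 = 193 GHz

f_obs ≈ 193 GHz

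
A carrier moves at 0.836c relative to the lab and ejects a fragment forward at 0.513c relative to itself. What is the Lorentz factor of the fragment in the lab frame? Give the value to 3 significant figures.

γ ≈ 3.03

u_lab = (0.513 + 0.836)/(1 + 0.513×0.836) = 1.349/1.42887 = 0.944104
γ = 1/√(1 − 0.944104²) = 3.03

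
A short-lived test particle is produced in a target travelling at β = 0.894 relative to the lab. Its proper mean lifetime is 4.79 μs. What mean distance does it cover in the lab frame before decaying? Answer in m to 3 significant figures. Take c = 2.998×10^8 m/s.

γ = 1/√(1 − 0.894²) = 2.2318
Dilated lifetime: Δt = γτ₀ = 2.2318 × 4.79 μs = 10.690 μs
d = vΔt = 0.894c × 10.690 μs = 2.6802×10^8 m/s × 1.0690×10^-5 s = 2870 m

d ≈ 2870 m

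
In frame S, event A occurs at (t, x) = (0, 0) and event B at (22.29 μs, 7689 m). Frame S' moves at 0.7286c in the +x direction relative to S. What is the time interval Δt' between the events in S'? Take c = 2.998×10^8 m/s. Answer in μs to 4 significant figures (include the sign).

γ = 1/√(1 − 0.7286²) = 1.45998
Δt' = γ(Δt − vΔx/c²) = 1.45998 × (22.29 μs − 0.7286×7689 m / (2.998×10^8 m/s))
= 1.45998 × (3.60352 μs) = 5.261 μs

Δt' ≈ 5.261 μs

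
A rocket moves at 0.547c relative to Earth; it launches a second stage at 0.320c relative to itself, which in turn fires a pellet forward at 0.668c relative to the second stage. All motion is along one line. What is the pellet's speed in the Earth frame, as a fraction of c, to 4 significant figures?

u ≈ 0.9417c

Compose boost 2: (0.320 + 0.547)/(1 + 0.320×0.547) = 0.8670/1.17504 = 0.737847
Compose boost 3: (0.668 + 0.737847)/(1 + 0.668×0.737847) = 1.40585/1.49288 = 0.9417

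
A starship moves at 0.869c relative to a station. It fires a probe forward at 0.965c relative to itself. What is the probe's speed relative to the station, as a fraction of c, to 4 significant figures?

Relativistic velocity addition: u = (u' + v)/(1 + u'v/c²)
= (0.965 + 0.869)/(1 + 0.965×0.869) = 1.834/1.83858 = 0.9975

u ≈ 0.9975c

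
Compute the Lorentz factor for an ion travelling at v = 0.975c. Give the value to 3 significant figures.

γ ≈ 4.50

γ = 1/√(1 − β²) = 1/√(1 − 0.975²) = 1/√(0.049375) = 4.50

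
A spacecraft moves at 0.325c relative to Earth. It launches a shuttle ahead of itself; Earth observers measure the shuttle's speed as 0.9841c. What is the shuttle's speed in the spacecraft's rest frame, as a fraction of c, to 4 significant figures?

u' ≈ 0.9690c

Inverse velocity addition: u' = (u − v)/(1 − uv/c²)
= (0.9841 − 0.325)/(1 − 0.9841×0.325) = 0.6591/0.680168 = 0.9690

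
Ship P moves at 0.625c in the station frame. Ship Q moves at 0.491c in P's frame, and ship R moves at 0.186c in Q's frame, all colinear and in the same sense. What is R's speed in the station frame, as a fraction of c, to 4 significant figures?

u ≈ 0.8974c

Compose boost 2: (0.491 + 0.625)/(1 + 0.491×0.625) = 1.116/1.30688 = 0.853945
Compose boost 3: (0.186 + 0.853945)/(1 + 0.186×0.853945) = 1.03995/1.15883 = 0.8974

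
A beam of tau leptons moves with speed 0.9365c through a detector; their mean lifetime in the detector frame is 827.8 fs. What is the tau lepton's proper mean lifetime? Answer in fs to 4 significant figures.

τ₀ ≈ 290.3 fs

γ = 1/√(1 − 0.9365²) = 2.85170
Proper time: τ₀ = Δt/γ = 827.8/2.85170 = 290.3 fs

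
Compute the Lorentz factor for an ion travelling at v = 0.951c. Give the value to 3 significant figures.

γ = 1/√(1 − β²) = 1/√(1 − 0.951²) = 1/√(0.095599) = 3.23

γ ≈ 3.23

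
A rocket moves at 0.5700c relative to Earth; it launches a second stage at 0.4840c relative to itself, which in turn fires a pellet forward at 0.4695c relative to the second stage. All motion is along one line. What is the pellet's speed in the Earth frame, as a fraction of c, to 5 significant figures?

Compose boost 2: (0.4840 + 0.5700)/(1 + 0.4840×0.5700) = 1.0540/1.275880 = 0.8260965
Compose boost 3: (0.4695 + 0.8260965)/(1 + 0.4695×0.8260965) = 1.295596/1.387852 = 0.93353

u ≈ 0.93353c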